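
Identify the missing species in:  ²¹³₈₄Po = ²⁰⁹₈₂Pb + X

alpha particle

Conserve mass number: 213 = 209 + A, so A = 4.
Conserve atomic number: 84 = 82 + Z, so Z = 2.
A = 4 and Z = 2 is ⁴₂He — an alpha particle.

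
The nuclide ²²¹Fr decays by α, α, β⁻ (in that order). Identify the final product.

Po-213

Start: (A, Z) = (221, 87).
After α: (217, 85).
After α: (213, 83).
After β⁻: (213, 84).
Z = 84 is polonium.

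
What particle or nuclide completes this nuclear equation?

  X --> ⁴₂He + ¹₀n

Conserve mass number: A = 4 + 1, so A = 5.
Conserve atomic number: Z = 2 + 0, so Z = 2.
Z = 2 is helium, so the species is ⁵₂He.

He-5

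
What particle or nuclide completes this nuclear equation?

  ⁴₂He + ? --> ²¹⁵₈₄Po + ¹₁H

Bi-212

Conserve mass number: 4 + A = 215 + 1, so A = 212.
Conserve atomic number: 2 + Z = 84 + 1, so Z = 83.
Z = 83 is bismuth, so the species is ²¹²₈₃Bi.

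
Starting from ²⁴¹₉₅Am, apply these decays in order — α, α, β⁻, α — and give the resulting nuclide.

Start: (A, Z) = (241, 95).
After α: (237, 93).
After α: (233, 91).
After β⁻: (233, 92).
After α: (229, 90).
Z = 90 is thorium.

Th-229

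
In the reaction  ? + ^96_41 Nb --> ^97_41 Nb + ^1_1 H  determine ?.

Conserve mass number: A + 96 = 97 + 1, so A = 2.
Conserve atomic number: Z + 41 = 41 + 1, so Z = 1.
A = 2 and Z = 1 is ^2_1 H — a deuteron.

deuteron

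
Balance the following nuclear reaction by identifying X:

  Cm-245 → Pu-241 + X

alpha particle

Conserve mass number: 245 = 241 + A, so A = 4.
Conserve atomic number: 96 = 94 + Z, so Z = 2.
A = 4 and Z = 2 is He-4 — an alpha particle.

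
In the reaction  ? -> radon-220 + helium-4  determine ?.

Conserve mass number: A = 220 + 4, so A = 224.
Conserve atomic number: Z = 86 + 2, so Z = 88.
Z = 88 is radium, so the species is radium-224.

Ra-224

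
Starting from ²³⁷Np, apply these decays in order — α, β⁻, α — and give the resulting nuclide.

Start: (A, Z) = (237, 93).
After α: (233, 91).
After β⁻: (233, 92).
After α: (229, 90).
Z = 90 is thorium.

Th-229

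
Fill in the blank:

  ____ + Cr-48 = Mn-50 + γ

Conserve mass number: A + 48 = 50 + 0, so A = 2.
Conserve atomic number: Z + 24 = 25 + 0, so Z = 1.
A = 2 and Z = 1 is H-2 — a deuteron.

deuteron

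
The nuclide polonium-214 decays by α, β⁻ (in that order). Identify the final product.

Start: (A, Z) = (214, 84).
After α: (210, 82).
After β⁻: (210, 83).
Z = 83 is bismuth.

Bi-210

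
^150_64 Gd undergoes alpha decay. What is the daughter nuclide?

Alpha decay: mass number changes by -4, atomic number by -2.
A: 150 − 4 = 146; Z: 64 − 2 = 62.
Z = 62 is samarium, so the daughter is ^146_62 Sm.

Sm-146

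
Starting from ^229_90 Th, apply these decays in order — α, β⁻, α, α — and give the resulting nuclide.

Start: (A, Z) = (229, 90).
After α: (225, 88).
After β⁻: (225, 89).
After α: (221, 87).
After α: (217, 85).
Z = 85 is astatine.

At-217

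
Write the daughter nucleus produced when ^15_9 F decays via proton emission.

O-14

Proton emission: mass number changes by -1, atomic number by -1.
A: 15 − 1 = 14; Z: 9 − 1 = 8.
Z = 8 is oxygen, so the daughter is ^14_8 O.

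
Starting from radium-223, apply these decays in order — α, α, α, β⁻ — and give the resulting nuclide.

Start: (A, Z) = (223, 88).
After α: (219, 86).
After α: (215, 84).
After α: (211, 82).
After β⁻: (211, 83).
Z = 83 is bismuth.

Bi-211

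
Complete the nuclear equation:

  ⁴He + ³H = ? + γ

Li-7

Conserve mass number: 4 + 3 = A + 0, so A = 7.
Conserve atomic number: 2 + 1 = Z + 0, so Z = 3.
Z = 3 is lithium, so the species is ⁷Li.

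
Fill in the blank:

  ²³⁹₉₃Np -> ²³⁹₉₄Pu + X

Conserve mass number: 239 = 239 + A, so A = 0.
Conserve atomic number: 93 = 94 + Z, so Z = -1.
A = 0 and Z = -1 is ⁰₋₁e — a beta-minus particle.

beta-minus particle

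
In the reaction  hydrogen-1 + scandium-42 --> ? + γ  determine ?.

Conserve mass number: 1 + 42 = A + 0, so A = 43.
Conserve atomic number: 1 + 21 = Z + 0, so Z = 22.
Z = 22 is titanium, so the species is titanium-43.

Ti-43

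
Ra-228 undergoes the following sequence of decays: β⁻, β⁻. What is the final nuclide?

Th-228

Start: (A, Z) = (228, 88).
After β⁻: (228, 89).
After β⁻: (228, 90).
Z = 90 is thorium.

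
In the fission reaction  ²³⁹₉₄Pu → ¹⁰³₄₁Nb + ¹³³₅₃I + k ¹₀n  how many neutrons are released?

3

Conserve mass number: 239 = 103 + 133 + k, so k = 239 − 236 = 3.
Check atomic number: 94 = 41 + 53 + 0 = 94. ✓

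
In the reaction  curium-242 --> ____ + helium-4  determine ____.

Pu-238

Conserve mass number: 242 = A + 4, so A = 238.
Conserve atomic number: 96 = Z + 2, so Z = 94.
Z = 94 is plutonium, so the species is plutonium-238.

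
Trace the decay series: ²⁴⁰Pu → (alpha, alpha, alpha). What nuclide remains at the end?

Ra-228

Start: (A, Z) = (240, 94).
After α: (236, 92).
After α: (232, 90).
After α: (228, 88).
Z = 88 is radium.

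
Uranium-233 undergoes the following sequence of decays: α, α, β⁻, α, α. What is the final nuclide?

At-217

Start: (A, Z) = (233, 92).
After α: (229, 90).
After α: (225, 88).
After β⁻: (225, 89).
After α: (221, 87).
After α: (217, 85).
Z = 85 is astatine.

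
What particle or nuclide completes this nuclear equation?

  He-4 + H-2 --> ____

Conserve mass number: 4 + 2 = A, so A = 6.
Conserve atomic number: 2 + 1 = Z, so Z = 3.
Z = 3 is lithium, so the species is Li-6.

Li-6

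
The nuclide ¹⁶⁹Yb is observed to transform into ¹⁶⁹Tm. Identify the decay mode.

ΔA = 169 − 169 = 0; ΔZ = 69 − 70 = -1.
A is unchanged and Z drops by 1 — a proton has become a neutron (β⁺ emission or electron capture).

beta-plus decay or electron capture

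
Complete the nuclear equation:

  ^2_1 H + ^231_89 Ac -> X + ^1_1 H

Conserve mass number: 2 + 231 = A + 1, so A = 232.
Conserve atomic number: 1 + 89 = Z + 1, so Z = 89.
Z = 89 is actinium, so the species is ^232_89 Ac.

Ac-232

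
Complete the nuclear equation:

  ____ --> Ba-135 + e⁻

Conserve mass number: A = 135 + 0, so A = 135.
Conserve atomic number: Z = 56 − 1, so Z = 55.
Z = 55 is caesium, so the species is Cs-135.

Cs-135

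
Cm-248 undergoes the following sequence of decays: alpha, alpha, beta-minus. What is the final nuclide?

Start: (A, Z) = (248, 96).
After α: (244, 94).
After α: (240, 92).
After β⁻: (240, 93).
Z = 93 is neptunium.

Np-240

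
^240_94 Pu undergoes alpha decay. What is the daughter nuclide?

U-236

Alpha decay: mass number changes by -4, atomic number by -2.
A: 240 − 4 = 236; Z: 94 − 2 = 92.
Z = 92 is uranium, so the daughter is ^236_92 U.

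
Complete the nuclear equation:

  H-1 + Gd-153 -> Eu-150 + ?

alpha particle

Conserve mass number: 1 + 153 = 150 + A, so A = 4.
Conserve atomic number: 1 + 64 = 63 + Z, so Z = 2.
A = 4 and Z = 2 is He-4 — an alpha particle.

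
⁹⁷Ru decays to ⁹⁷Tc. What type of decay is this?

beta-plus decay or electron capture

ΔA = 97 − 97 = 0; ΔZ = 43 − 44 = -1.
A is unchanged and Z drops by 1 — a proton has become a neutron (β⁺ emission or electron capture).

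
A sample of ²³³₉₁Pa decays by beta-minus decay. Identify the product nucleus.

Beta-minus decay: mass number changes by +0, atomic number by +1.
A: 233 = 233; Z: 91 + 1 = 92.
Z = 92 is uranium, so the daughter is ²³³₉₂U.

U-233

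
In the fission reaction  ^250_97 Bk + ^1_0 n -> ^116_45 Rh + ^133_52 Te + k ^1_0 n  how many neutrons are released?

2

Conserve mass number: 251 = 116 + 133 + k, so k = 251 − 249 = 2.
Check atomic number: 97 = 45 + 52 + 0 = 97. ✓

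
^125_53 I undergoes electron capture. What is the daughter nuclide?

Te-125

Electron capture: mass number changes by +0, atomic number by -1.
A: 125 = 125; Z: 53 − 1 = 52.
Z = 52 is tellurium, so the daughter is ^125_52 Te.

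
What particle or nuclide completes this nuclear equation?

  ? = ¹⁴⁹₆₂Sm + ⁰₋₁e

Pm-149

Conserve mass number: A = 149 + 0, so A = 149.
Conserve atomic number: Z = 62 − 1, so Z = 61.
Z = 61 is promethium, so the species is ¹⁴⁹₆₁Pm.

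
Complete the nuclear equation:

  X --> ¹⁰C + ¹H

Conserve mass number: A = 10 + 1, so A = 11.
Conserve atomic number: Z = 6 + 1, so Z = 7.
Z = 7 is nitrogen, so the species is ¹¹N.

N-11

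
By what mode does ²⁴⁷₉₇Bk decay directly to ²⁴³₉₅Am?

alpha decay

ΔA = 243 − 247 = -4; ΔZ = 95 − 97 = -2.
A drops by 4 and Z drops by 2 — the signature of alpha emission.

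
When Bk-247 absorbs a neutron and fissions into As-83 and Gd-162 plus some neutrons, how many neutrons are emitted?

3

Conserve mass number: 248 = 83 + 162 + k, so k = 248 − 245 = 3.
Check atomic number: 97 = 33 + 64 + 0 = 97. ✓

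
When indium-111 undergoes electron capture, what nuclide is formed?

Cd-111

Electron capture: mass number changes by +0, atomic number by -1.
A: 111 = 111; Z: 49 − 1 = 48.
Z = 48 is cadmium, so the daughter is cadmium-111.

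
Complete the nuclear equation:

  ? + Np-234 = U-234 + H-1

neutron

Conserve mass number: A + 234 = 234 + 1, so A = 1.
Conserve atomic number: Z + 93 = 92 + 1, so Z = 0.
A = 1 and Z = 0 is n — a neutron.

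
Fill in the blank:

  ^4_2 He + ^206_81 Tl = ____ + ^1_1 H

Pb-209

Conserve mass number: 4 + 206 = A + 1, so A = 209.
Conserve atomic number: 2 + 81 = Z + 1, so Z = 82.
Z = 82 is lead, so the species is ^209_82 Pb.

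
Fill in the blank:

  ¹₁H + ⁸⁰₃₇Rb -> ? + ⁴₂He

Kr-77

Conserve mass number: 1 + 80 = A + 4, so A = 77.
Conserve atomic number: 1 + 37 = Z + 2, so Z = 36.
Z = 36 is krypton, so the species is ⁷⁷₃₆Kr.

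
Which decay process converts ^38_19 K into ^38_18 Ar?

beta-plus decay or electron capture

ΔA = 38 − 38 = 0; ΔZ = 18 − 19 = -1.
A is unchanged and Z drops by 1 — a proton has become a neutron (β⁺ emission or electron capture).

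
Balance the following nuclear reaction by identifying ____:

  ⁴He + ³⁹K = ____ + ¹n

Sc-42

Conserve mass number: 4 + 39 = A + 1, so A = 42.
Conserve atomic number: 2 + 19 = Z + 0, so Z = 21.
Z = 21 is scandium, so the species is ⁴²Sc.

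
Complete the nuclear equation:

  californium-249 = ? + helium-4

Conserve mass number: 249 = A + 4, so A = 245.
Conserve atomic number: 98 = Z + 2, so Z = 96.
Z = 96 is curium, so the species is curium-245.

Cm-245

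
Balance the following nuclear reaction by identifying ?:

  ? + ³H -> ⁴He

Conserve mass number: A + 3 = 4, so A = 1.
Conserve atomic number: Z + 1 = 2, so Z = 1.
A = 1 and Z = 1 is ¹H — a proton.

proton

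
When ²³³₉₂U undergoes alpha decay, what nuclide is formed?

Alpha decay: mass number changes by -4, atomic number by -2.
A: 233 − 4 = 229; Z: 92 − 2 = 90.
Z = 90 is thorium, so the daughter is ²²⁹₉₀Th.

Th-229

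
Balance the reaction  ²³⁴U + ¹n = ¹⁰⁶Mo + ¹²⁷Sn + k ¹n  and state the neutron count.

Conserve mass number: 235 = 106 + 127 + k, so k = 235 − 233 = 2.
Check atomic number: 92 = 42 + 50 + 0 = 92. ✓

2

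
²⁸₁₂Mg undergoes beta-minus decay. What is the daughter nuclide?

Al-28

Beta-minus decay: mass number changes by +0, atomic number by +1.
A: 28 = 28; Z: 12 + 1 = 13.
Z = 13 is aluminium, so the daughter is ²⁸₁₃Al.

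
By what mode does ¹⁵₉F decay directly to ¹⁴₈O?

ΔA = 14 − 15 = -1; ΔZ = 8 − 9 = -1.
A drops by 1 and Z drops by 1 — a proton was emitted.

proton emission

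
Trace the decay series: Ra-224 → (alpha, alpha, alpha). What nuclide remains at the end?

Start: (A, Z) = (224, 88).
After α: (220, 86).
After α: (216, 84).
After α: (212, 82).
Z = 82 is lead.

Pb-212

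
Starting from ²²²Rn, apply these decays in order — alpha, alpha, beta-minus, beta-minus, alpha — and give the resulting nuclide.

Start: (A, Z) = (222, 86).
After α: (218, 84).
After α: (214, 82).
After β⁻: (214, 83).
After β⁻: (214, 84).
After α: (210, 82).
Z = 82 is lead.

Pb-210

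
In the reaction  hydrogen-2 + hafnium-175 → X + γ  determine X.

Ta-177

Conserve mass number: 2 + 175 = A + 0, so A = 177.
Conserve atomic number: 1 + 72 = Z + 0, so Z = 73.
Z = 73 is tantalum, so the species is tantalum-177.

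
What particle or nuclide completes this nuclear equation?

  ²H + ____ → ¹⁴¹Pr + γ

Ce-139

Conserve mass number: 2 + A = 141 + 0, so A = 139.
Conserve atomic number: 1 + Z = 59 + 0, so Z = 58.
Z = 58 is cerium, so the species is ¹³⁹Ce.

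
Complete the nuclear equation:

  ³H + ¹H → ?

Conserve mass number: 3 + 1 = A, so A = 4.
Conserve atomic number: 1 + 1 = Z, so Z = 2.
A = 4 and Z = 2 is ⁴He — an alpha particle.

He-4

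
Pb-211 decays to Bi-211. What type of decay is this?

beta-minus decay

ΔA = 211 − 211 = 0; ΔZ = 83 − 82 = +1.
A is unchanged and Z rises by 1 — a neutron has become a proton (β⁻ decay).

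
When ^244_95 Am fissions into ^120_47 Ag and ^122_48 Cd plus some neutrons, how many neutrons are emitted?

Conserve mass number: 244 = 120 + 122 + k, so k = 244 − 242 = 2.
Check atomic number: 95 = 47 + 48 + 0 = 95. ✓

2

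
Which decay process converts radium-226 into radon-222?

ΔA = 222 − 226 = -4; ΔZ = 86 − 88 = -2.
A drops by 4 and Z drops by 2 — the signature of alpha emission.

alpha decay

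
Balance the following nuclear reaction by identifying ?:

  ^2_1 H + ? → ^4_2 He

deuteron

Conserve mass number: 2 + A = 4, so A = 2.
Conserve atomic number: 1 + Z = 2, so Z = 1.
A = 2 and Z = 1 is ^2_1 H — a deuteron.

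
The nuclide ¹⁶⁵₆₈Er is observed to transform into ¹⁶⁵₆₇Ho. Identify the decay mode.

beta-plus decay or electron capture

ΔA = 165 − 165 = 0; ΔZ = 67 − 68 = -1.
A is unchanged and Z drops by 1 — a proton has become a neutron (β⁺ emission or electron capture).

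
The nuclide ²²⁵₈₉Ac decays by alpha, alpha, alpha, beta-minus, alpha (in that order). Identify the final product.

Start: (A, Z) = (225, 89).
After α: (221, 87).
After α: (217, 85).
After α: (213, 83).
After β⁻: (213, 84).
After α: (209, 82).
Z = 82 is lead.

Pb-209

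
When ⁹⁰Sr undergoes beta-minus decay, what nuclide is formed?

Beta-minus decay: mass number changes by +0, atomic number by +1.
A: 90 = 90; Z: 38 + 1 = 39.
Z = 39 is yttrium, so the daughter is ⁹⁰Y.

Y-90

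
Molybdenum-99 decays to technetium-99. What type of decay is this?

beta-minus decay

ΔA = 99 − 99 = 0; ΔZ = 43 − 42 = +1.
A is unchanged and Z rises by 1 — a neutron has become a proton (β⁻ decay).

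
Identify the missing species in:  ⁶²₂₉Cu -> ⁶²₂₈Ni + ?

Conserve mass number: 62 = 62 + A, so A = 0.
Conserve atomic number: 29 = 28 + Z, so Z = 1.
A = 0 and Z = 1 is ⁰₁e — a positron.

positron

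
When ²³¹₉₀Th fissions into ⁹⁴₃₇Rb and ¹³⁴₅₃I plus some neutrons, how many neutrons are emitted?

Conserve mass number: 231 = 94 + 134 + k, so k = 231 − 228 = 3.
Check atomic number: 90 = 37 + 53 + 0 = 90. ✓

3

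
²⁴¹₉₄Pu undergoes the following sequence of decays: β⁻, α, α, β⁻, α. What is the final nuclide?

Th-229

Start: (A, Z) = (241, 94).
After β⁻: (241, 95).
After α: (237, 93).
After α: (233, 91).
After β⁻: (233, 92).
After α: (229, 90).
Z = 90 is thorium.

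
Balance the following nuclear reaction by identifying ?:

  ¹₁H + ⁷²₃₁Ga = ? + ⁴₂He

Zn-69

Conserve mass number: 1 + 72 = A + 4, so A = 69.
Conserve atomic number: 1 + 31 = Z + 2, so Z = 30.
Z = 30 is zinc, so the species is ⁶⁹₃₀Zn.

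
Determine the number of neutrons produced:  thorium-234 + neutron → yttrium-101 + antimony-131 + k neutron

3

Conserve mass number: 235 = 101 + 131 + k, so k = 235 − 232 = 3.
Check atomic number: 90 = 39 + 51 + 0 = 90. ✓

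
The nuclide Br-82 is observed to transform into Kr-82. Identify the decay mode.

beta-minus decay

ΔA = 82 − 82 = 0; ΔZ = 36 − 35 = +1.
A is unchanged and Z rises by 1 — a neutron has become a proton (β⁻ decay).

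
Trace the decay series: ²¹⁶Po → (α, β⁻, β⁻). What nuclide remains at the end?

Po-212

Start: (A, Z) = (216, 84).
After α: (212, 82).
After β⁻: (212, 83).
After β⁻: (212, 84).
Z = 84 is polonium.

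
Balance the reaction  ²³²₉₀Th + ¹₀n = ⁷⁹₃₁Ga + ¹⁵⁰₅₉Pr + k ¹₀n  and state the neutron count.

4

Conserve mass number: 233 = 79 + 150 + k, so k = 233 − 229 = 4.
Check atomic number: 90 = 31 + 59 + 0 = 90. ✓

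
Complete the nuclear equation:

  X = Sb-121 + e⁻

Conserve mass number: A = 121 + 0, so A = 121.
Conserve atomic number: Z = 51 − 1, so Z = 50.
Z = 50 is tin, so the species is Sn-121.

Sn-121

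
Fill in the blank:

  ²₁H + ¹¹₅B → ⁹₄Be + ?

Conserve mass number: 2 + 11 = 9 + A, so A = 4.
Conserve atomic number: 1 + 5 = 4 + Z, so Z = 2.
A = 4 and Z = 2 is ⁴₂He — an alpha particle.

alpha particle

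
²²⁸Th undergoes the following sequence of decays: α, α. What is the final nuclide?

Rn-220

Start: (A, Z) = (228, 90).
After α: (224, 88).
After α: (220, 86).
Z = 86 is radon.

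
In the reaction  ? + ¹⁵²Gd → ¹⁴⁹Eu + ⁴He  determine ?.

Conserve mass number: A + 152 = 149 + 4, so A = 1.
Conserve atomic number: Z + 64 = 63 + 2, so Z = 1.
A = 1 and Z = 1 is ¹H — a proton.

proton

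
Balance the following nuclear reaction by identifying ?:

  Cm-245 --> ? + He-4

Conserve mass number: 245 = A + 4, so A = 241.
Conserve atomic number: 96 = Z + 2, so Z = 94.
Z = 94 is plutonium, so the species is Pu-241.

Pu-241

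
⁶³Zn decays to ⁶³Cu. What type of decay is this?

beta-plus decay or electron capture

ΔA = 63 − 63 = 0; ΔZ = 29 − 30 = -1.
A is unchanged and Z drops by 1 — a proton has become a neutron (β⁺ emission or electron capture).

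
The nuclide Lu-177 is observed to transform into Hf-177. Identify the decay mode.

ΔA = 177 − 177 = 0; ΔZ = 72 − 71 = +1.
A is unchanged and Z rises by 1 — a neutron has become a proton (β⁻ decay).

beta-minus decay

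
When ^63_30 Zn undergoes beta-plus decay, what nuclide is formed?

Cu-63

Beta-plus decay: mass number changes by +0, atomic number by -1.
A: 63 = 63; Z: 30 − 1 = 29.
Z = 29 is copper, so the daughter is ^63_29 Cu.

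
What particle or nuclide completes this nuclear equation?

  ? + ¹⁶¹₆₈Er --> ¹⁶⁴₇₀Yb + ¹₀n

Conserve mass number: A + 161 = 164 + 1, so A = 4.
Conserve atomic number: Z + 68 = 70 + 0, so Z = 2.
A = 4 and Z = 2 is ⁴₂He — an alpha particle.

alpha particle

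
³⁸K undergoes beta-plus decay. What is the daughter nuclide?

Beta-plus decay: mass number changes by +0, atomic number by -1.
A: 38 = 38; Z: 19 − 1 = 18.
Z = 18 is argon, so the daughter is ³⁸Ar.

Ar-38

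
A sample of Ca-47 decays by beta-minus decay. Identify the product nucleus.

Sc-47

Beta-minus decay: mass number changes by +0, atomic number by +1.
A: 47 = 47; Z: 20 + 1 = 21.
Z = 21 is scandium, so the daughter is Sc-47.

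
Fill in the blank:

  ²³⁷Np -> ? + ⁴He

Pa-233

Conserve mass number: 237 = A + 4, so A = 233.
Conserve atomic number: 93 = Z + 2, so Z = 91.
Z = 91 is protactinium, so the species is ²³³Pa.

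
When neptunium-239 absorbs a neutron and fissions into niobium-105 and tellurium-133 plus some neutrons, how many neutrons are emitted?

2

Conserve mass number: 240 = 105 + 133 + k, so k = 240 − 238 = 2.
Check atomic number: 93 = 41 + 52 + 0 = 93. ✓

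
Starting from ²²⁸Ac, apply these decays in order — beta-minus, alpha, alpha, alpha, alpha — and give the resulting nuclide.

Pb-212

Start: (A, Z) = (228, 89).
After β⁻: (228, 90).
After α: (224, 88).
After α: (220, 86).
After α: (216, 84).
After α: (212, 82).
Z = 82 is lead.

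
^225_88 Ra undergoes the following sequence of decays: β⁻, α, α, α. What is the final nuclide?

Bi-213

Start: (A, Z) = (225, 88).
After β⁻: (225, 89).
After α: (221, 87).
After α: (217, 85).
After α: (213, 83).
Z = 83 is bismuth.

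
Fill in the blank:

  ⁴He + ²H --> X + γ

Conserve mass number: 4 + 2 = A + 0, so A = 6.
Conserve atomic number: 2 + 1 = Z + 0, so Z = 3.
Z = 3 is lithium, so the species is ⁶Li.

Li-6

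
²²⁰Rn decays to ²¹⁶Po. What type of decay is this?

ΔA = 216 − 220 = -4; ΔZ = 84 − 86 = -2.
A drops by 4 and Z drops by 2 — the signature of alpha emission.

alpha decay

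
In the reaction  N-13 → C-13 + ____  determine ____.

Conserve mass number: 13 = 13 + A, so A = 0.
Conserve atomic number: 7 = 6 + Z, so Z = 1.
A = 0 and Z = 1 is e⁺ — a positron.

positron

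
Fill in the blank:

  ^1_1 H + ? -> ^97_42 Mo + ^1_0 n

Nb-97

Conserve mass number: 1 + A = 97 + 1, so A = 97.
Conserve atomic number: 1 + Z = 42 + 0, so Z = 41.
Z = 41 is niobium, so the species is ^97_41 Nb.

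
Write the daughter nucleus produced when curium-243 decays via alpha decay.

Alpha decay: mass number changes by -4, atomic number by -2.
A: 243 − 4 = 239; Z: 96 − 2 = 94.
Z = 94 is plutonium, so the daughter is plutonium-239.

Pu-239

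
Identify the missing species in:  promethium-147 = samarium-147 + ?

beta-minus particle

Conserve mass number: 147 = 147 + A, so A = 0.
Conserve atomic number: 61 = 62 + Z, so Z = -1.
A = 0 and Z = -1 is e⁻ — a beta-minus particle.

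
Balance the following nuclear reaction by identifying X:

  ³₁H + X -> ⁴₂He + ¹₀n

deuteron

Conserve mass number: 3 + A = 4 + 1, so A = 2.
Conserve atomic number: 1 + Z = 2 + 0, so Z = 1.
A = 2 and Z = 1 is ²₁H — a deuteron.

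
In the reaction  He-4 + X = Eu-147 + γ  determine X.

Pm-143

Conserve mass number: 4 + A = 147 + 0, so A = 143.
Conserve atomic number: 2 + Z = 63 + 0, so Z = 61.
Z = 61 is promethium, so the species is Pm-143.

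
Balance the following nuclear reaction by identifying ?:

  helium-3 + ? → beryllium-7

alpha particle

Conserve mass number: 3 + A = 7, so A = 4.
Conserve atomic number: 2 + Z = 4, so Z = 2.
A = 4 and Z = 2 is helium-4 — an alpha particle.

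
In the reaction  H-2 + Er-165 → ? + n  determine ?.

Conserve mass number: 2 + 165 = A + 1, so A = 166.
Conserve atomic number: 1 + 68 = Z + 0, so Z = 69.
Z = 69 is thulium, so the species is Tm-166.

Tm-166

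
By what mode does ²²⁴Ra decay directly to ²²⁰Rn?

alpha decay

ΔA = 220 − 224 = -4; ΔZ = 86 − 88 = -2.
A drops by 4 and Z drops by 2 — the signature of alpha emission.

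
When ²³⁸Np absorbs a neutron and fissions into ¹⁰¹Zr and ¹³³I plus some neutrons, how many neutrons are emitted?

Conserve mass number: 239 = 101 + 133 + k, so k = 239 − 234 = 5.
Check atomic number: 93 = 40 + 53 + 0 = 93. ✓

5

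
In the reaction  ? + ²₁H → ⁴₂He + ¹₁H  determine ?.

He-3

Conserve mass number: A + 2 = 4 + 1, so A = 3.
Conserve atomic number: Z + 1 = 2 + 1, so Z = 2.
Z = 2 is helium, so the species is ³₂He.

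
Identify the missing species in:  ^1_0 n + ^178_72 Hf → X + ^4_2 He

Yb-175

Conserve mass number: 1 + 178 = A + 4, so A = 175.
Conserve atomic number: 0 + 72 = Z + 2, so Z = 70.
Z = 70 is ytterbium, so the species is ^175_70 Yb.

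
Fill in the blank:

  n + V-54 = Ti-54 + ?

Conserve mass number: 1 + 54 = 54 + A, so A = 1.
Conserve atomic number: 0 + 23 = 22 + Z, so Z = 1.
A = 1 and Z = 1 is H-1 — a proton.

proton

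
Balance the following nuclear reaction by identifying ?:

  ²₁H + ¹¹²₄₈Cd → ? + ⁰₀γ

Conserve mass number: 2 + 112 = A + 0, so A = 114.
Conserve atomic number: 1 + 48 = Z + 0, so Z = 49.
Z = 49 is indium, so the species is ¹¹⁴₄₉In.

In-114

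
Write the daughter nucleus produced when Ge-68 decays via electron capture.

Ga-68

Electron capture: mass number changes by +0, atomic number by -1.
A: 68 = 68; Z: 32 − 1 = 31.
Z = 31 is gallium, so the daughter is Ga-68.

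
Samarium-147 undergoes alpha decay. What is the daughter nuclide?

Alpha decay: mass number changes by -4, atomic number by -2.
A: 147 − 4 = 143; Z: 62 − 2 = 60.
Z = 60 is neodymium, so the daughter is neodymium-143.

Nd-143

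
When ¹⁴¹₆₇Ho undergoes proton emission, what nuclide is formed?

Proton emission: mass number changes by -1, atomic number by -1.
A: 141 − 1 = 140; Z: 67 − 1 = 66.
Z = 66 is dysprosium, so the daughter is ¹⁴⁰₆₆Dy.

Dy-140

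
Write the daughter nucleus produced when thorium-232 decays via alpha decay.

Ra-228

Alpha decay: mass number changes by -4, atomic number by -2.
A: 232 − 4 = 228; Z: 90 − 2 = 88.
Z = 88 is radium, so the daughter is radium-228.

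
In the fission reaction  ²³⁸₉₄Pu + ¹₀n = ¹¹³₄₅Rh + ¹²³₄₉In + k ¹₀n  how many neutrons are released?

3

Conserve mass number: 239 = 113 + 123 + k, so k = 239 − 236 = 3.
Check atomic number: 94 = 45 + 49 + 0 = 94. ✓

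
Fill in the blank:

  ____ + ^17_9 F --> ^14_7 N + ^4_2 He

neutron

Conserve mass number: A + 17 = 14 + 4, so A = 1.
Conserve atomic number: Z + 9 = 7 + 2, so Z = 0.
A = 1 and Z = 0 is ^1_0 n — a neutron.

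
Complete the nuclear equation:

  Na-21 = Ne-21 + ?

Conserve mass number: 21 = 21 + A, so A = 0.
Conserve atomic number: 11 = 10 + Z, so Z = 1.
A = 0 and Z = 1 is e⁺ — a positron.

positron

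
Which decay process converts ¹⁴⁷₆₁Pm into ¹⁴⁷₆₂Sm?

ΔA = 147 − 147 = 0; ΔZ = 62 − 61 = +1.
A is unchanged and Z rises by 1 — a neutron has become a proton (β⁻ decay).

beta-minus decay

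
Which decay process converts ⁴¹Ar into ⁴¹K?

beta-minus decay

ΔA = 41 − 41 = 0; ΔZ = 19 − 18 = +1.
A is unchanged and Z rises by 1 — a neutron has become a proton (β⁻ decay).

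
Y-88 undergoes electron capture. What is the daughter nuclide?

Electron capture: mass number changes by +0, atomic number by -1.
A: 88 = 88; Z: 39 − 1 = 38.
Z = 38 is strontium, so the daughter is Sr-88.

Sr-88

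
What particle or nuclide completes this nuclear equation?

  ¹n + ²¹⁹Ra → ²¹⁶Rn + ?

Conserve mass number: 1 + 219 = 216 + A, so A = 4.
Conserve atomic number: 0 + 88 = 86 + Z, so Z = 2.
A = 4 and Z = 2 is ⁴He — an alpha particle.

alpha particle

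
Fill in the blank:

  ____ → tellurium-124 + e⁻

Sb-124

Conserve mass number: A = 124 + 0, so A = 124.
Conserve atomic number: Z = 52 − 1, so Z = 51.
Z = 51 is antimony, so the species is antimony-124.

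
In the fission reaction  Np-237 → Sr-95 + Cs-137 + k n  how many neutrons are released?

Conserve mass number: 237 = 95 + 137 + k, so k = 237 − 232 = 5.
Check atomic number: 93 = 38 + 55 + 0 = 93. ✓

5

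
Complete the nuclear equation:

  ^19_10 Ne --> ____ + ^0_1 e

F-19

Conserve mass number: 19 = A + 0, so A = 19.
Conserve atomic number: 10 = Z + 1, so Z = 9.
Z = 9 is fluorine, so the species is ^19_9 F.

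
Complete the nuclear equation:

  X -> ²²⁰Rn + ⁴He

Ra-224

Conserve mass number: A = 220 + 4, so A = 224.
Conserve atomic number: Z = 86 + 2, so Z = 88.
Z = 88 is radium, so the species is ²²⁴Ra.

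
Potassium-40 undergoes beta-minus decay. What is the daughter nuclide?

Ca-40

Beta-minus decay: mass number changes by +0, atomic number by +1.
A: 40 = 40; Z: 19 + 1 = 20.
Z = 20 is calcium, so the daughter is calcium-40.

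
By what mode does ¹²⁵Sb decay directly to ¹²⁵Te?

beta-minus decay

ΔA = 125 − 125 = 0; ΔZ = 52 − 51 = +1.
A is unchanged and Z rises by 1 — a neutron has become a proton (β⁻ decay).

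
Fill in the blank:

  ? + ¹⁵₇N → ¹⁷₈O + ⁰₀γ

Conserve mass number: A + 15 = 17 + 0, so A = 2.
Conserve atomic number: Z + 7 = 8 + 0, so Z = 1.
A = 2 and Z = 1 is ²₁H — a deuteron.

deuteron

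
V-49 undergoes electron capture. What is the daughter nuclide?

Ti-49

Electron capture: mass number changes by +0, atomic number by -1.
A: 49 = 49; Z: 23 − 1 = 22.
Z = 22 is titanium, so the daughter is Ti-49.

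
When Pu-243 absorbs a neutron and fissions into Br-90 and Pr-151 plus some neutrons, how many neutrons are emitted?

3

Conserve mass number: 244 = 90 + 151 + k, so k = 244 − 241 = 3.
Check atomic number: 94 = 35 + 59 + 0 = 94. ✓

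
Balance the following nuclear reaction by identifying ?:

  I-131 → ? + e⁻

Conserve mass number: 131 = A + 0, so A = 131.
Conserve atomic number: 53 = Z − 1, so Z = 54.
Z = 54 is xenon, so the species is Xe-131.

Xe-131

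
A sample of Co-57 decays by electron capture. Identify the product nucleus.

Fe-57

Electron capture: mass number changes by +0, atomic number by -1.
A: 57 = 57; Z: 27 − 1 = 26.
Z = 26 is iron, so the daughter is Fe-57.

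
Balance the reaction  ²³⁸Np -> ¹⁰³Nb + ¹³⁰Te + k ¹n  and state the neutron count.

Conserve mass number: 238 = 103 + 130 + k, so k = 238 − 233 = 5.
Check atomic number: 93 = 41 + 52 + 0 = 93. ✓

5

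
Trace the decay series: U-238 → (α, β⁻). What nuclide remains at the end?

Pa-234

Start: (A, Z) = (238, 92).
After α: (234, 90).
After β⁻: (234, 91).
Z = 91 is protactinium.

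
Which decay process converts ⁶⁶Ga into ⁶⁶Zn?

ΔA = 66 − 66 = 0; ΔZ = 30 − 31 = -1.
A is unchanged and Z drops by 1 — a proton has become a neutron (β⁺ emission or electron capture).

beta-plus decay or electron capture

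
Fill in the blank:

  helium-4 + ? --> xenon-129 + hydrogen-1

Conserve mass number: 4 + A = 129 + 1, so A = 126.
Conserve atomic number: 2 + Z = 54 + 1, so Z = 53.
Z = 53 is iodine, so the species is iodine-126.

I-126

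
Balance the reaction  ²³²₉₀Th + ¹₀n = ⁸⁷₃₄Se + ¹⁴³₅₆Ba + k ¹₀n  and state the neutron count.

Conserve mass number: 233 = 87 + 143 + k, so k = 233 − 230 = 3.
Check atomic number: 90 = 34 + 56 + 0 = 90. ✓

3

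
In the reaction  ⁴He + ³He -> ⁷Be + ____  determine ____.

Conserve mass number: 4 + 3 = 7 + A, so A = 0.
Conserve atomic number: 2 + 2 = 4 + Z, so Z = 0.
A = 0 and Z = 0 is γ — a gamma ray.

gamma ray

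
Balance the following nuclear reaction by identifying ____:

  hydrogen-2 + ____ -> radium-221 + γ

Conserve mass number: 2 + A = 221 + 0, so A = 219.
Conserve atomic number: 1 + Z = 88 + 0, so Z = 87.
Z = 87 is francium, so the species is francium-219.

Fr-219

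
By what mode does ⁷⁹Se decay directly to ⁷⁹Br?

beta-minus decay

ΔA = 79 − 79 = 0; ΔZ = 35 − 34 = +1.
A is unchanged and Z rises by 1 — a neutron has become a proton (β⁻ decay).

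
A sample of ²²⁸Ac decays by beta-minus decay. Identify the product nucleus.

Beta-minus decay: mass number changes by +0, atomic number by +1.
A: 228 = 228; Z: 89 + 1 = 90.
Z = 90 is thorium, so the daughter is ²²⁸Th.

Th-228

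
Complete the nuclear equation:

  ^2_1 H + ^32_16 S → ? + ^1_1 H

S-33

Conserve mass number: 2 + 32 = A + 1, so A = 33.
Conserve atomic number: 1 + 16 = Z + 1, so Z = 16.
Z = 16 is sulfur, so the species is ^33_16 S.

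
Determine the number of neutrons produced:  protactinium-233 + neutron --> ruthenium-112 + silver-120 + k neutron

Conserve mass number: 234 = 112 + 120 + k, so k = 234 − 232 = 2.
Check atomic number: 91 = 44 + 47 + 0 = 91. ✓

2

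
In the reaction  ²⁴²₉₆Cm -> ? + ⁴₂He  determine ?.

Conserve mass number: 242 = A + 4, so A = 238.
Conserve atomic number: 96 = Z + 2, so Z = 94.
Z = 94 is plutonium, so the species is ²³⁸₉₄Pu.

Pu-238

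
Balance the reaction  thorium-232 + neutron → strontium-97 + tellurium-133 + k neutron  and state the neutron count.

3

Conserve mass number: 233 = 97 + 133 + k, so k = 233 − 230 = 3.
Check atomic number: 90 = 38 + 52 + 0 = 90. ✓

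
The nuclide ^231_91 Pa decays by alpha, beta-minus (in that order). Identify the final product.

Start: (A, Z) = (231, 91).
After α: (227, 89).
After β⁻: (227, 90).
Z = 90 is thorium.

Th-227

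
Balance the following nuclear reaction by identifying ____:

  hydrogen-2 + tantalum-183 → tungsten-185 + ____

Conserve mass number: 2 + 183 = 185 + A, so A = 0.
Conserve atomic number: 1 + 73 = 74 + Z, so Z = 0.
A = 0 and Z = 0 is γ — a gamma ray.

gamma ray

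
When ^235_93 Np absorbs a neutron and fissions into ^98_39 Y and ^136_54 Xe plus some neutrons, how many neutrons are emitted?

2

Conserve mass number: 236 = 98 + 136 + k, so k = 236 − 234 = 2.
Check atomic number: 93 = 39 + 54 + 0 = 93. ✓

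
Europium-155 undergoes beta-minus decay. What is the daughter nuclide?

Gd-155

Beta-minus decay: mass number changes by +0, atomic number by +1.
A: 155 = 155; Z: 63 + 1 = 64.
Z = 64 is gadolinium, so the daughter is gadolinium-155.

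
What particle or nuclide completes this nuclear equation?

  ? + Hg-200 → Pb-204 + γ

alpha particle

Conserve mass number: A + 200 = 204 + 0, so A = 4.
Conserve atomic number: Z + 80 = 82 + 0, so Z = 2.
A = 4 and Z = 2 is He-4 — an alpha particle.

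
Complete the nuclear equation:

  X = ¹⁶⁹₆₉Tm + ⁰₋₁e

Conserve mass number: A = 169 + 0, so A = 169.
Conserve atomic number: Z = 69 − 1, so Z = 68.
Z = 68 is erbium, so the species is ¹⁶⁹₆₈Er.

Er-169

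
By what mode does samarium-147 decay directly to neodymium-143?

alpha decay

ΔA = 143 − 147 = -4; ΔZ = 60 − 62 = -2.
A drops by 4 and Z drops by 2 — the signature of alpha emission.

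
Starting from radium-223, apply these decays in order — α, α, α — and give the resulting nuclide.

Pb-211

Start: (A, Z) = (223, 88).
After α: (219, 86).
After α: (215, 84).
After α: (211, 82).
Z = 82 is lead.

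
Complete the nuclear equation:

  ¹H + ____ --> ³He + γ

deuteron

Conserve mass number: 1 + A = 3 + 0, so A = 2.
Conserve atomic number: 1 + Z = 2 + 0, so Z = 1.
A = 2 and Z = 1 is ²H — a deuteron.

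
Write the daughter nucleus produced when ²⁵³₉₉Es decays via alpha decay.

Bk-249

Alpha decay: mass number changes by -4, atomic number by -2.
A: 253 − 4 = 249; Z: 99 − 2 = 97.
Z = 97 is berkelium, so the daughter is ²⁴⁹₉₇Bk.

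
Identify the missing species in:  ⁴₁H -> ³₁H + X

neutron

Conserve mass number: 4 = 3 + A, so A = 1.
Conserve atomic number: 1 = 1 + Z, so Z = 0.
A = 1 and Z = 0 is ¹₀n — a neutron.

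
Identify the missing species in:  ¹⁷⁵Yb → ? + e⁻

Conserve mass number: 175 = A + 0, so A = 175.
Conserve atomic number: 70 = Z − 1, so Z = 71.
Z = 71 is lutetium, so the species is ¹⁷⁵Lu.

Lu-175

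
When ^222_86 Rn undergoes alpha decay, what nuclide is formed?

Po-218

Alpha decay: mass number changes by -4, atomic number by -2.
A: 222 − 4 = 218; Z: 86 − 2 = 84.
Z = 84 is polonium, so the daughter is ^218_84 Po.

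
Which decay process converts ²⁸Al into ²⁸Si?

beta-minus decay

ΔA = 28 − 28 = 0; ΔZ = 14 − 13 = +1.
A is unchanged and Z rises by 1 — a neutron has become a proton (β⁻ decay).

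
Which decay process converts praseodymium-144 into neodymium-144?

beta-minus decay

ΔA = 144 − 144 = 0; ΔZ = 60 − 59 = +1.
A is unchanged and Z rises by 1 — a neutron has become a proton (β⁻ decay).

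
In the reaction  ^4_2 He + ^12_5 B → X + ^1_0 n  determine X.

N-15

Conserve mass number: 4 + 12 = A + 1, so A = 15.
Conserve atomic number: 2 + 5 = Z + 0, so Z = 7.
Z = 7 is nitrogen, so the species is ^15_7 N.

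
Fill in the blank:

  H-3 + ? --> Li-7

alpha particle

Conserve mass number: 3 + A = 7, so A = 4.
Conserve atomic number: 1 + Z = 3, so Z = 2.
A = 4 and Z = 2 is He-4 — an alpha particle.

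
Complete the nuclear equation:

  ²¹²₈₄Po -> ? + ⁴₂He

Conserve mass number: 212 = A + 4, so A = 208.
Conserve atomic number: 84 = Z + 2, so Z = 82.
Z = 82 is lead, so the species is ²⁰⁸₈₂Pb.

Pb-208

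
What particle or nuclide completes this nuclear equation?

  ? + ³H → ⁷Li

alpha particle

Conserve mass number: A + 3 = 7, so A = 4.
Conserve atomic number: Z + 1 = 3, so Z = 2.
A = 4 and Z = 2 is ⁴He — an alpha particle.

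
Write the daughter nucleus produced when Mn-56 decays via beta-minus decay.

Fe-56

Beta-minus decay: mass number changes by +0, atomic number by +1.
A: 56 = 56; Z: 25 + 1 = 26.
Z = 26 is iron, so the daughter is Fe-56.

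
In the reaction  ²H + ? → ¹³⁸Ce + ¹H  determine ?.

Ce-137

Conserve mass number: 2 + A = 138 + 1, so A = 137.
Conserve atomic number: 1 + Z = 58 + 1, so Z = 58.
Z = 58 is cerium, so the species is ¹³⁷Ce.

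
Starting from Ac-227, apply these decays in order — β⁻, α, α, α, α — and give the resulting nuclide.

Pb-211

Start: (A, Z) = (227, 89).
After β⁻: (227, 90).
After α: (223, 88).
After α: (219, 86).
After α: (215, 84).
After α: (211, 82).
Z = 82 is lead.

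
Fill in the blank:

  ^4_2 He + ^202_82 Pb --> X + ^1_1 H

Conserve mass number: 4 + 202 = A + 1, so A = 205.
Conserve atomic number: 2 + 82 = Z + 1, so Z = 83.
Z = 83 is bismuth, so the species is ^205_83 Bi.

Bi-205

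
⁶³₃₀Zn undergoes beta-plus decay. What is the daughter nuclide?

Cu-63

Beta-plus decay: mass number changes by +0, atomic number by -1.
A: 63 = 63; Z: 30 − 1 = 29.
Z = 29 is copper, so the daughter is ⁶³₂₉Cu.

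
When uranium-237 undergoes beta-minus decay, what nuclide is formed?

Np-237

Beta-minus decay: mass number changes by +0, atomic number by +1.
A: 237 = 237; Z: 92 + 1 = 93.
Z = 93 is neptunium, so the daughter is neptunium-237.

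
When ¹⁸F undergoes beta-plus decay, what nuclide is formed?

O-18

Beta-plus decay: mass number changes by +0, atomic number by -1.
A: 18 = 18; Z: 9 − 1 = 8.
Z = 8 is oxygen, so the daughter is ¹⁸O.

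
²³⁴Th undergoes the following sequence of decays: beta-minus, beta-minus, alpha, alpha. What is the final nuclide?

Start: (A, Z) = (234, 90).
After β⁻: (234, 91).
After β⁻: (234, 92).
After α: (230, 90).
After α: (226, 88).
Z = 88 is radium.

Ra-226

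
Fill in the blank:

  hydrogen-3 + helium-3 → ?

Li-6

Conserve mass number: 3 + 3 = A, so A = 6.
Conserve atomic number: 1 + 2 = Z, so Z = 3.
Z = 3 is lithium, so the species is lithium-6.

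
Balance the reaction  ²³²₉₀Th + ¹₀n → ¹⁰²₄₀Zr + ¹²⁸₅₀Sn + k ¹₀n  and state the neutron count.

Conserve mass number: 233 = 102 + 128 + k, so k = 233 − 230 = 3.
Check atomic number: 90 = 40 + 50 + 0 = 90. ✓

3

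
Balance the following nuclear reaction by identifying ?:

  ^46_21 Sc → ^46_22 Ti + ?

beta-minus particle

Conserve mass number: 46 = 46 + A, so A = 0.
Conserve atomic number: 21 = 22 + Z, so Z = -1.
A = 0 and Z = -1 is ^0_-1 e — a beta-minus particle.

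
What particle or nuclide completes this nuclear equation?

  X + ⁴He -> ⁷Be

Conserve mass number: A + 4 = 7, so A = 3.
Conserve atomic number: Z + 2 = 4, so Z = 2.
Z = 2 is helium, so the species is ³He.

He-3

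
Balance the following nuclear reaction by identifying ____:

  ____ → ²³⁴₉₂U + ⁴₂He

Pu-238

Conserve mass number: A = 234 + 4, so A = 238.
Conserve atomic number: Z = 92 + 2, so Z = 94.
Z = 94 is plutonium, so the species is ²³⁸₉₄Pu.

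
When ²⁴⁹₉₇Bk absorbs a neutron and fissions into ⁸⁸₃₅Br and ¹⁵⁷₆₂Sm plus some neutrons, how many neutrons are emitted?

5

Conserve mass number: 250 = 88 + 157 + k, so k = 250 − 245 = 5.
Check atomic number: 97 = 35 + 62 + 0 = 97. ✓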